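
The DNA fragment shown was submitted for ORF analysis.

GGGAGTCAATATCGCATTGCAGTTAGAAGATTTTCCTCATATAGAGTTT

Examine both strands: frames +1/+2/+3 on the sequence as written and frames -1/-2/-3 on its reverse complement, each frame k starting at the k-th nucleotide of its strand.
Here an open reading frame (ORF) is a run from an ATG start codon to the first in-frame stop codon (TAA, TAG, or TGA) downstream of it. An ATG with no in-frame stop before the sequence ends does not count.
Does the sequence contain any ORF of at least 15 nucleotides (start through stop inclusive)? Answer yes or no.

yes

Reverse complement (5'→3'): AAACTCTATATGAGGAAAATCTTCTAACTGCAATGCGATATTGACTCCC
Frame +1: GGG AGT CAA TAT CGC ATT GCA GTT AGA AGA TTT TCC TCA TAT AGA GTT — no ATG→stop ORF.
Frame +2: GGA GTC AAT ATC GCA TTG CAG TTA GAA GAT TTT CCT CAT ATA GAG TTT — no ATG→stop ORF.
Frame +3: GAG TCA ATA TCG CAT TGC AGT TAG AAG ATT TTC CTC ATA TAG AGT — no ATG→stop ORF.
Frame -1: AAA CTC TAT ATG AGG AAA ATC TTC TAA CTG CAA TGC GAT ATT GAC TCC — ATG at 10, stop TAA at 25 → 18 nt.
Frame -2: AAC TCT ATA TGA GGA AAA TCT TCT AAC TGC AAT GCG ATA TTG ACT CCC — no ATG→stop ORF.
Frame -3: ACT CTA TAT GAG GAA AAT CTT CTA ACT GCA ATG CGA TAT TGA CTC — ATG at 33, stop TGA at 42 → 12 nt.
Frame -1 has an ORF of 18 nucleotides (positions 10–27) ≥ 15, so yes.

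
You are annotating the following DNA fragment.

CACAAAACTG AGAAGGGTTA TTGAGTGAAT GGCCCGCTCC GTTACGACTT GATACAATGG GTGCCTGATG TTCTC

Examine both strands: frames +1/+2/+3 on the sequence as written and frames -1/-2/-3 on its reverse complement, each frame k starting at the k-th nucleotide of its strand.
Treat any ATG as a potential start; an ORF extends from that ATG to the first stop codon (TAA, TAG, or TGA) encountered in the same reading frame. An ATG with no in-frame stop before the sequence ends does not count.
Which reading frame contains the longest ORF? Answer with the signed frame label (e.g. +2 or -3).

+2

Reverse complement (5'→3'): GAGAACATCAGGCACCCATTGTATCAAGTCGTAACGGAGCGGGCCATTCACTCAATAACCCTTCTCAGTTTTGTG
Frame +1: CAC AAA ACT GAG AAG GGT TAT TGA GTG AAT GGC CCG CTC CGT TAC GAC TTG ATA CAA TGG GTG CCT GAT GTT CTC — no ATG→stop ORF.
Frame +2: ACA AAA CTG AGA AGG GTT ATT GAG TGA ATG GCC CGC TCC GTT ACG ACT TGA TAC AAT GGG TGC CTG ATG TTC — ATG at 29, stop TGA at 50 → 24 nt.
Frame +3: CAA AAC TGA GAA GGG TTA TTG AGT GAA TGG CCC GCT CCG TTA CGA CTT GAT ACA ATG GGT GCC TGA TGT TCT — ATG at 57, stop TGA at 66 → 12 nt.
Frame -1: GAG AAC ATC AGG CAC CCA TTG TAT CAA GTC GTA ACG GAG CGG GCC ATT CAC TCA ATA ACC CTT CTC AGT TTT GTG — no ATG→stop ORF.
Frame -2: AGA ACA TCA GGC ACC CAT TGT ATC AAG TCG TAA CGG AGC GGG CCA TTC ACT CAA TAA CCC TTC TCA GTT TTG — no ATG→stop ORF.
Frame -3: GAA CAT CAG GCA CCC ATT GTA TCA AGT CGT AAC GGA GCG GGC CAT TCA CTC AAT AAC CCT TCT CAG TTT TGT — no ATG→stop ORF.
Longest ORF is 24 nt in frame +2 (positions 29–52).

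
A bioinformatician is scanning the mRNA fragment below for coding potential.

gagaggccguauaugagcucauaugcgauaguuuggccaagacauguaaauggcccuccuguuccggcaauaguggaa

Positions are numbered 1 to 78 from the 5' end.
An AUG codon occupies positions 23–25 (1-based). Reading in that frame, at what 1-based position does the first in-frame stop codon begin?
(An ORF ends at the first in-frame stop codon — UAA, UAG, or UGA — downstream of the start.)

29

Codons from position 23: AUG (23–25), CGA (26–28), UAG (29–31).
UAG is a stop codon; it begins at position 29.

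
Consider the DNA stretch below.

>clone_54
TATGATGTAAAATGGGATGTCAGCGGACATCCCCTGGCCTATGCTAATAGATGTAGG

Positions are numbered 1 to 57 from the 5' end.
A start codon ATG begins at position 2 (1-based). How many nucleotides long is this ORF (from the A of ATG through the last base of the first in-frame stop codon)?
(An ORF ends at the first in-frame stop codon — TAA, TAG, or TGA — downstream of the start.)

9

Codons from position 2: ATG (2–4), ATG (5–7), TAA (8–10).
TAA is the first in-frame stop; ORF spans 2–10, 9 nucleotides.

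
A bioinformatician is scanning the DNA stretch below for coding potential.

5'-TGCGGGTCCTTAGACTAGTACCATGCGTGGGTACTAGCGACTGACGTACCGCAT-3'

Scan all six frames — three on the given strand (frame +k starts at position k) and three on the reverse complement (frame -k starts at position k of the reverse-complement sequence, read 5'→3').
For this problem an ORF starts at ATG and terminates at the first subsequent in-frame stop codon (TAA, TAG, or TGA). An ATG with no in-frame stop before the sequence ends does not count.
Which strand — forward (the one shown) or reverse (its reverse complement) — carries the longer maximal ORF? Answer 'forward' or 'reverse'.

Reverse complement (5'→3'): ATGCGGTACGTCAGTCGCTAGTACCCACGCATGGTACTAGTCTAAGGACCCGCA
Frame +1: TGC GGG TCC TTA GAC TAG TAC CAT GCG TGG GTA CTA GCG ACT GAC GTA CCG CAT — no ATG→stop ORF.
Frame +2: GCG GGT CCT TAG ACT AGT ACC ATG CGT GGG TAC TAG CGA CTG ACG TAC CGC — ATG at 23, stop TAG at 35 → 15 nt.
Frame +3: CGG GTC CTT AGA CTA GTA CCA TGC GTG GGT ACT AGC GAC TGA CGT ACC GCA — no ATG→stop ORF.
Frame -1: ATG CGG TAC GTC AGT CGC TAG TAC CCA CGC ATG GTA CTA GTC TAA GGA CCC GCA — ATG at 1, stop TAG at 19 → 21 nt; ATG at 31, stop TAA at 43 → 15 nt.
Frame -2: TGC GGT ACG TCA GTC GCT AGT ACC CAC GCA TGG TAC TAG TCT AAG GAC CCG — no ATG→stop ORF.
Frame -3: GCG GTA CGT CAG TCG CTA GTA CCC ACG CAT GGT ACT AGT CTA AGG ACC CGC — no ATG→stop ORF.
Forward-strand max 15 nt; reverse-strand max 21 nt. The reverse strand has the longer ORF.

reverse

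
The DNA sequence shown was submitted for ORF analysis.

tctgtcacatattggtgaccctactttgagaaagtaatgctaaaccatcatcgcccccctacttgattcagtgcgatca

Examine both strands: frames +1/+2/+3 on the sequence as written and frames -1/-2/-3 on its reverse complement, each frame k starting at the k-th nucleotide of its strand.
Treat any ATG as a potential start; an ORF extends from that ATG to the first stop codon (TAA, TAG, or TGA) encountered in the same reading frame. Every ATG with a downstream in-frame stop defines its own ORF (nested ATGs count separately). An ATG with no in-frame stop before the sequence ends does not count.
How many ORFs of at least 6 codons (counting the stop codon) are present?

Reverse complement (5'→3'): TGATCGCACTGAATCAAGTAGGGGGGCGATGATGGTTTAGCATTACTTTCTCAAAGTAGGGTCACCAATATGTGACAGA
Frame +1: TCT GTC ACA TAT TGG TGA CCC TAC TTT GAG AAA GTA ATG CTA AAC CAT CAT CGC CCC CCT ACT TGA TTC AGT GCG ATC — ATG at 37, stop TGA at 64 → 30 nt.
Frame +2: CTG TCA CAT ATT GGT GAC CCT ACT TTG AGA AAG TAA TGC TAA ACC ATC ATC GCC CCC CTA CTT GAT TCA GTG CGA TCA — no ATG→stop ORF.
Frame +3: TGT CAC ATA TTG GTG ACC CTA CTT TGA GAA AGT AAT GCT AAA CCA TCA TCG CCC CCC TAC TTG ATT CAG TGC GAT — no ATG→stop ORF.
Frame -1: TGA TCG CAC TGA ATC AAG TAG GGG GGC GAT GAT GGT TTA GCA TTA CTT TCT CAA AGT AGG GTC ACC AAT ATG TGA CAG — ATG at 70, stop TGA at 73 → 6 nt.
Frame -2: GAT CGC ACT GAA TCA AGT AGG GGG GCG ATG ATG GTT TAG CAT TAC TTT CTC AAA GTA GGG TCA CCA ATA TGT GAC AGA — ATG at 29, stop TAG at 38 → 12 nt; ATG at 32, stop TAG at 38 → 9 nt.
Frame -3: ATC GCA CTG AAT CAA GTA GGG GGG CGA TGA TGG TTT AGC ATT ACT TTC TCA AAG TAG GGT CAC CAA TAT GTG ACA — no ATG→stop ORF.
ORFs ≥ 6 codons: frame +1 37–66 (10 codons). Count = 1.

1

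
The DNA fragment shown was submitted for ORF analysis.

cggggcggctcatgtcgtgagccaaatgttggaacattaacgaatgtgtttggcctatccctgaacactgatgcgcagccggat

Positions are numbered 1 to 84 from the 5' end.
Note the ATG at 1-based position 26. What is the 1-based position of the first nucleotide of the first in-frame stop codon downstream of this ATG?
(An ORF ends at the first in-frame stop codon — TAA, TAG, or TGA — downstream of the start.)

38

Codons from position 26: ATG (26–28), TTG (29–31), GAA (32–34), CAT (35–37), TAA (38–40).
TAA is a stop codon; it begins at position 38.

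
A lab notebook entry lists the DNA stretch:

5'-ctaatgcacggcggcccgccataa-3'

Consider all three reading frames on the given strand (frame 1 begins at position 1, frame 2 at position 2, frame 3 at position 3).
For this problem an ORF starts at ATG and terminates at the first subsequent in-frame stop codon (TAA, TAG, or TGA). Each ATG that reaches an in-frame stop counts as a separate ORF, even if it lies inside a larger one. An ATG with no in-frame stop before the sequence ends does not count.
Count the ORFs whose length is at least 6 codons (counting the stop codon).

1

Frame 1: CTA ATG CAC GGC GGC CCG CCA TAA — ATG at 4, stop TAA at 22 → 21 nt.
Frame 2: TAA TGC ACG GCG GCC CGC CAT — no ATG→stop ORF.
Frame 3: AAT GCA CGG CGG CCC GCC ATA — no ATG→stop ORF.
ORFs ≥ 6 codons: frame 1 4–24 (7 codons). Count = 1.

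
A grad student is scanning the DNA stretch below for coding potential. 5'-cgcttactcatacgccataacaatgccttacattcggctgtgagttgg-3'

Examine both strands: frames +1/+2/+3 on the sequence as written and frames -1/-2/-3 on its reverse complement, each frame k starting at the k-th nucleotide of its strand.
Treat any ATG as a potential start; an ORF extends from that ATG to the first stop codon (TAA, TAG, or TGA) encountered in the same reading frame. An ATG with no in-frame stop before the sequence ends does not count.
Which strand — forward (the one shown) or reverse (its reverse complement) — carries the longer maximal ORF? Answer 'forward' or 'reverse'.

Reverse complement (5'→3'): CCAACTCACAGCCGAATGTAAGGCATTGTTATGGCGTATGAGTAAGCG
Frame +1: CGC TTA CTC ATA CGC CAT AAC AAT GCC TTA CAT TCG GCT GTG AGT TGG — no ATG→stop ORF.
Frame +2: GCT TAC TCA TAC GCC ATA ACA ATG CCT TAC ATT CGG CTG TGA GTT — ATG at 23, stop TGA at 41 → 21 nt.
Frame +3: CTT ACT CAT ACG CCA TAA CAA TGC CTT ACA TTC GGC TGT GAG TTG — no ATG→stop ORF.
Frame -1: CCA ACT CAC AGC CGA ATG TAA GGC ATT GTT ATG GCG TAT GAG TAA GCG — ATG at 16, stop TAA at 19 → 6 nt; ATG at 31, stop TAA at 43 → 15 nt.
Frame -2: CAA CTC ACA GCC GAA TGT AAG GCA TTG TTA TGG CGT ATG AGT AAG — no ATG→stop ORF.
Frame -3: AAC TCA CAG CCG AAT GTA AGG CAT TGT TAT GGC GTA TGA GTA AGC — no ATG→stop ORF.
Forward-strand max 21 nt; reverse-strand max 15 nt. The forward strand has the longer ORF.

forward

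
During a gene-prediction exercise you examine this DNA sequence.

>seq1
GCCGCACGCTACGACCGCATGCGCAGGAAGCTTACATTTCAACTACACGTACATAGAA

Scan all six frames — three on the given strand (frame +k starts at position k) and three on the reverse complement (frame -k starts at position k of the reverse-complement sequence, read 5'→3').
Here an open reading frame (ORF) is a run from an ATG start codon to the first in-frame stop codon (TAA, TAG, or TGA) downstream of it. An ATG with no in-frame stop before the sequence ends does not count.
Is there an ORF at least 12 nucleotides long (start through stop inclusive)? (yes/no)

Reverse complement (5'→3'): TTCTATGTACGTGTAGTTGAAATGTAAGCTTCCTGCGCATGCGGTCGTAGCGTGCGGC
Frame +1: GCC GCA CGC TAC GAC CGC ATG CGC AGG AAG CTT ACA TTT CAA CTA CAC GTA CAT AGA — no ATG→stop ORF.
Frame +2: CCG CAC GCT ACG ACC GCA TGC GCA GGA AGC TTA CAT TTC AAC TAC ACG TAC ATA GAA — no ATG→stop ORF.
Frame +3: CGC ACG CTA CGA CCG CAT GCG CAG GAA GCT TAC ATT TCA ACT ACA CGT ACA TAG — no ATG→stop ORF.
Frame -1: TTC TAT GTA CGT GTA GTT GAA ATG TAA GCT TCC TGC GCA TGC GGT CGT AGC GTG CGG — ATG at 22, stop TAA at 25 → 6 nt.
Frame -2: TCT ATG TAC GTG TAG TTG AAA TGT AAG CTT CCT GCG CAT GCG GTC GTA GCG TGC GGC — ATG at 5, stop TAG at 14 → 12 nt.
Frame -3: CTA TGT ACG TGT AGT TGA AAT GTA AGC TTC CTG CGC ATG CGG TCG TAG CGT GCG — ATG at 39, stop TAG at 48 → 12 nt.
Frame -2 has an ORF of 12 nucleotides (positions 5–16) ≥ 12, so yes.

yes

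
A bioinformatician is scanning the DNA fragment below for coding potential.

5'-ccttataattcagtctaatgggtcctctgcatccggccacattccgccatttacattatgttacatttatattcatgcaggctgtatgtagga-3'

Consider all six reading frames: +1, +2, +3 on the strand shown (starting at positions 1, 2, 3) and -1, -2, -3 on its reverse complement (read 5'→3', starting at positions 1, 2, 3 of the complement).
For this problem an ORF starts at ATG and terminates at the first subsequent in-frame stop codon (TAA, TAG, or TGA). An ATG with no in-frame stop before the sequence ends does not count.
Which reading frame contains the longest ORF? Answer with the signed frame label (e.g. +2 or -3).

Reverse complement (5'→3'): TCCTACATACAGCCTGCATGAATATAAATGTAACATAATGTAAATGGCGGAATGTGGCCGGATGCAGAGGACCCATTAGACTGAATTATAAGG
Frame +1: CCT TAT AAT TCA GTC TAA TGG GTC CTC TGC ATC CGG CCA CAT TCC GCC ATT TAC ATT ATG TTA CAT TTA TAT TCA TGC AGG CTG TAT GTA GGA — no ATG→stop ORF.
Frame +2: CTT ATA ATT CAG TCT AAT GGG TCC TCT GCA TCC GGC CAC ATT CCG CCA TTT ACA TTA TGT TAC ATT TAT ATT CAT GCA GGC TGT ATG TAG — ATG at 86, stop TAG at 89 → 6 nt.
Frame +3: TTA TAA TTC AGT CTA ATG GGT CCT CTG CAT CCG GCC ACA TTC CGC CAT TTA CAT TAT GTT ACA TTT ATA TTC ATG CAG GCT GTA TGT AGG — no ATG→stop ORF.
Frame -1: TCC TAC ATA CAG CCT GCA TGA ATA TAA ATG TAA CAT AAT GTA AAT GGC GGA ATG TGG CCG GAT GCA GAG GAC CCA TTA GAC TGA ATT ATA AGG — ATG at 28, stop TAA at 31 → 6 nt; ATG at 52, stop TGA at 82 → 33 nt.
Frame -2: CCT ACA TAC AGC CTG CAT GAA TAT AAA TGT AAC ATA ATG TAA ATG GCG GAA TGT GGC CGG ATG CAG AGG ACC CAT TAG ACT GAA TTA TAA — ATG at 38, stop TAA at 41 → 6 nt; ATG at 44, stop TAG at 77 → 36 nt; ATG at 62, stop TAG at 77 → 18 nt.
Frame -3: CTA CAT ACA GCC TGC ATG AAT ATA AAT GTA ACA TAA TGT AAA TGG CGG AAT GTG GCC GGA TGC AGA GGA CCC ATT AGA CTG AAT TAT AAG — ATG at 18, stop TAA at 36 → 21 nt.
Longest ORF is 36 nt in frame -2 (positions 44–79).

-2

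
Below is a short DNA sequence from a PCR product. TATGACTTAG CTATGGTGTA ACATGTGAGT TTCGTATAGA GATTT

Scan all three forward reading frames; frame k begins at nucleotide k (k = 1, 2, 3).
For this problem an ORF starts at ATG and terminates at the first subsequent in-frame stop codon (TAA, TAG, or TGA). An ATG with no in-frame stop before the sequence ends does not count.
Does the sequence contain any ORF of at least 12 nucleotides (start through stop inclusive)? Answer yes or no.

Frame 1: TAT GAC TTA GCT ATG GTG TAA CAT GTG AGT TTC GTA TAG AGA TTT — ATG at 13, stop TAA at 19 → 9 nt.
Frame 2: ATG ACT TAG CTA TGG TGT AAC ATG TGA GTT TCG TAT AGA GAT — ATG at 2, stop TAG at 8 → 9 nt; ATG at 23, stop TGA at 26 → 6 nt.
Frame 3: TGA CTT AGC TAT GGT GTA ACA TGT GAG TTT CGT ATA GAG ATT — no ATG→stop ORF.
Largest ORF found is 9 nucleotides < 12, so no.

no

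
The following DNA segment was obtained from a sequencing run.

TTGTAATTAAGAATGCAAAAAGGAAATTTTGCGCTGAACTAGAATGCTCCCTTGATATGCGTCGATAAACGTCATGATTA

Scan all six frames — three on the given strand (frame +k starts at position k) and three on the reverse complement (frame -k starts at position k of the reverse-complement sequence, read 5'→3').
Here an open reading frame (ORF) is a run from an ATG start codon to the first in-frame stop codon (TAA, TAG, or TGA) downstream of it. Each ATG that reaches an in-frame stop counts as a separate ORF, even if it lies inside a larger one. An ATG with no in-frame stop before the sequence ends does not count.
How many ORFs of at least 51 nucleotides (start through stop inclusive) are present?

Reverse complement (5'→3'): TAATCATGACGTTTATCGACGCATATCAAGGGAGCATTCTAGTTCAGCGCAAAATTTCCTTTTTGCATTCTTAATTACAA
Frame +1: TTG TAA TTA AGA ATG CAA AAA GGA AAT TTT GCG CTG AAC TAG AAT GCT CCC TTG ATA TGC GTC GAT AAA CGT CAT GAT — ATG at 13, stop TAG at 40 → 30 nt.
Frame +2: TGT AAT TAA GAA TGC AAA AAG GAA ATT TTG CGC TGA ACT AGA ATG CTC CCT TGA TAT GCG TCG ATA AAC GTC ATG ATT — ATG at 44, stop TGA at 53 → 12 nt.
Frame +3: GTA ATT AAG AAT GCA AAA AGG AAA TTT TGC GCT GAA CTA GAA TGC TCC CTT GAT ATG CGT CGA TAA ACG TCA TGA TTA — ATG at 57, stop TAA at 66 → 12 nt.
Frame -1: TAA TCA TGA CGT TTA TCG ACG CAT ATC AAG GGA GCA TTC TAG TTC AGC GCA AAA TTT CCT TTT TGC ATT CTT AAT TAC — no ATG→stop ORF.
Frame -2: AAT CAT GAC GTT TAT CGA CGC ATA TCA AGG GAG CAT TCT AGT TCA GCG CAA AAT TTC CTT TTT GCA TTC TTA ATT ACA — no ATG→stop ORF.
Frame -3: ATC ATG ACG TTT ATC GAC GCA TAT CAA GGG AGC ATT CTA GTT CAG CGC AAA ATT TCC TTT TTG CAT TCT TAA TTA CAA — ATG at 6, stop TAA at 72 → 69 nt.
ORFs ≥ 51 nucleotides: frame -3 6–74 (69 nucleotides). Count = 1.

1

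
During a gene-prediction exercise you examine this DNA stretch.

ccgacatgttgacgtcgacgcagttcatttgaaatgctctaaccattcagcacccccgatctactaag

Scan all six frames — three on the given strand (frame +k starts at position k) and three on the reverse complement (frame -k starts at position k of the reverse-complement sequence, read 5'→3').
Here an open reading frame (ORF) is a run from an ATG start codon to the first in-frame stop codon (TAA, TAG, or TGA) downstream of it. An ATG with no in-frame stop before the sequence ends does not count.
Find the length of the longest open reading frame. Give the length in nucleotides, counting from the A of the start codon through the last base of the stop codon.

Reverse complement (5'→3'): CTTAGTAGATCGGGGGTGCTGAATGGTTAGAGCATTTCAAATGAACTGCGTCGACGTCAACATGTCGG
Frame +1: CCG ACA TGT TGA CGT CGA CGC AGT TCA TTT GAA ATG CTC TAA CCA TTC AGC ACC CCC GAT CTA CTA — ATG at 34, stop TAA at 40 → 9 nt.
Frame +2: CGA CAT GTT GAC GTC GAC GCA GTT CAT TTG AAA TGC TCT AAC CAT TCA GCA CCC CCG ATC TAC TAA — no ATG→stop ORF.
Frame +3: GAC ATG TTG ACG TCG ACG CAG TTC ATT TGA AAT GCT CTA ACC ATT CAG CAC CCC CGA TCT ACT AAG — ATG at 6, stop TGA at 30 → 27 nt.
Frame -1: CTT AGT AGA TCG GGG GTG CTG AAT GGT TAG AGC ATT TCA AAT GAA CTG CGT CGA CGT CAA CAT GTC — no ATG→stop ORF.
Frame -2: TTA GTA GAT CGG GGG TGC TGA ATG GTT AGA GCA TTT CAA ATG AAC TGC GTC GAC GTC AAC ATG TCG — no ATG→stop ORF.
Frame -3: TAG TAG ATC GGG GGT GCT GAA TGG TTA GAG CAT TTC AAA TGA ACT GCG TCG ACG TCA ACA TGT CGG — no ATG→stop ORF.
Longest: frame +3, positions 6–32, 27 nt = 9 codons = 8 aa. → 27 nucleotides.

27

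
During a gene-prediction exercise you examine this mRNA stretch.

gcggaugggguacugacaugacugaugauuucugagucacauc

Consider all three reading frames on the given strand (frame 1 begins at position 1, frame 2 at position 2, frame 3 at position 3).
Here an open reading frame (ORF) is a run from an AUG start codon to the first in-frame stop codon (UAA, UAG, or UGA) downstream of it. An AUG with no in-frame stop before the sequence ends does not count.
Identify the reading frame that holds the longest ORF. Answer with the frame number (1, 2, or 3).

3

Frame 1: GCG GAU GGG GUA CUG ACA UGA CUG AUG AUU UCU GAG UCA CAU — no AUG→stop ORF.
Frame 2: CGG AUG GGG UAC UGA CAU GAC UGA UGA UUU CUG AGU CAC AUC — AUG at 5, stop UGA at 14 → 12 nt.
Frame 3: GGA UGG GGU ACU GAC AUG ACU GAU GAU UUC UGA GUC ACA — AUG at 18, stop UGA at 33 → 18 nt.
Longest ORF is 18 nt in frame 3 (positions 18–35).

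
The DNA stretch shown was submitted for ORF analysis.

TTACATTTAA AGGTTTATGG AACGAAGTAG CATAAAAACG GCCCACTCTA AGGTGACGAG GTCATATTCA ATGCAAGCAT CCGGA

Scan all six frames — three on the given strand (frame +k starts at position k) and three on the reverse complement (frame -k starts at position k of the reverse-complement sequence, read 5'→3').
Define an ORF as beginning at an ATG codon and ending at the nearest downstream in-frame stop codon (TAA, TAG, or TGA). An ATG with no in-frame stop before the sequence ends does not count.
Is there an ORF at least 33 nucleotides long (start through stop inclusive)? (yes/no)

yes

Reverse complement (5'→3'): TCCGGATGCTTGCATTGAATATGACCTCGTCACCTTAGAGTGGGCCGTTTTTATGCTACTTCGTTCCATAAACCTTTAAATGTAA
Frame +1: TTA CAT TTA AAG GTT TAT GGA ACG AAG TAG CAT AAA AAC GGC CCA CTC TAA GGT GAC GAG GTC ATA TTC AAT GCA AGC ATC CGG — no ATG→stop ORF.
Frame +2: TAC ATT TAA AGG TTT ATG GAA CGA AGT AGC ATA AAA ACG GCC CAC TCT AAG GTG ACG AGG TCA TAT TCA ATG CAA GCA TCC GGA — no ATG→stop ORF.
Frame +3: ACA TTT AAA GGT TTA TGG AAC GAA GTA GCA TAA AAA CGG CCC ACT CTA AGG TGA CGA GGT CAT ATT CAA TGC AAG CAT CCG — no ATG→stop ORF.
Frame -1: TCC GGA TGC TTG CAT TGA ATA TGA CCT CGT CAC CTT AGA GTG GGC CGT TTT TAT GCT ACT TCG TTC CAT AAA CCT TTA AAT GTA — no ATG→stop ORF.
Frame -2: CCG GAT GCT TGC ATT GAA TAT GAC CTC GTC ACC TTA GAG TGG GCC GTT TTT ATG CTA CTT CGT TCC ATA AAC CTT TAA ATG TAA — ATG at 53, stop TAA at 77 → 27 nt; ATG at 80, stop TAA at 83 → 6 nt.
Frame -3: CGG ATG CTT GCA TTG AAT ATG ACC TCG TCA CCT TAG AGT GGG CCG TTT TTA TGC TAC TTC GTT CCA TAA ACC TTT AAA TGT — ATG at 6, stop TAG at 36 → 33 nt; ATG at 21, stop TAG at 36 → 18 nt.
Frame -3 has an ORF of 33 nucleotides (positions 6–38) ≥ 33, so yes.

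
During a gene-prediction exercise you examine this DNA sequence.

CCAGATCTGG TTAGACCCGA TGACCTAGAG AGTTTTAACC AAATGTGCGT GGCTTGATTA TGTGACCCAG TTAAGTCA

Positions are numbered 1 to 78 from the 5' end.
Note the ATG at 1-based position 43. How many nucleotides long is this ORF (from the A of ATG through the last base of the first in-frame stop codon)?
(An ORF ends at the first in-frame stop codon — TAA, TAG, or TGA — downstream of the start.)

15

Codons from position 43: ATG (43–45), TGC (46–48), GTG (49–51), GCT (52–54), TGA (55–57).
TGA is the first in-frame stop; ORF spans 43–57, 15 nucleotides.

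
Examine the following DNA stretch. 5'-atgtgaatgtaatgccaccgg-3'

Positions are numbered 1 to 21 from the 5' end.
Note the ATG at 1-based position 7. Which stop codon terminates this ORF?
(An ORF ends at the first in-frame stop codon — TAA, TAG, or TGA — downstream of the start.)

TAA

Codons from position 7: ATG (7–9), TAA (10–12).
The first in-frame stop codon is TAA.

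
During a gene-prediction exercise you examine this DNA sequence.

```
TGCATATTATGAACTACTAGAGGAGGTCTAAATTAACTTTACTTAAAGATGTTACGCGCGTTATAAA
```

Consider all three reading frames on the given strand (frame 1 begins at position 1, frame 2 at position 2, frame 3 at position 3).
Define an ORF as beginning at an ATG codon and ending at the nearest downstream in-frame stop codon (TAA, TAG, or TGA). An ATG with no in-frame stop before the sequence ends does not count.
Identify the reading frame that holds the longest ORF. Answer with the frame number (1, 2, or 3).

Frame 1: TGC ATA TTA TGA ACT ACT AGA GGA GGT CTA AAT TAA CTT TAC TTA AAG ATG TTA CGC GCG TTA TAA — ATG at 49, stop TAA at 64 → 18 nt.
Frame 2: GCA TAT TAT GAA CTA CTA GAG GAG GTC TAA ATT AAC TTT ACT TAA AGA TGT TAC GCG CGT TAT AAA — no ATG→stop ORF.
Frame 3: CAT ATT ATG AAC TAC TAG AGG AGG TCT AAA TTA ACT TTA CTT AAA GAT GTT ACG CGC GTT ATA — ATG at 9, stop TAG at 18 → 12 nt.
Longest ORF is 18 nt in frame 1 (positions 49–66).

1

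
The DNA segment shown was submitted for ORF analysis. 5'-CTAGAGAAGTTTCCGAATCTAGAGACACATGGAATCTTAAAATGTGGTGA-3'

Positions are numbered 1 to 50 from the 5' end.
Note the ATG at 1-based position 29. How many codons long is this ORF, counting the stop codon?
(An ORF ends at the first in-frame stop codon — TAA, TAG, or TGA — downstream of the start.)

4

Codons from position 29: ATG (29–31), GAA (32–34), TCT (35–37), TAA (38–40).
TAA is the first in-frame stop; that's 4 codons including the stop.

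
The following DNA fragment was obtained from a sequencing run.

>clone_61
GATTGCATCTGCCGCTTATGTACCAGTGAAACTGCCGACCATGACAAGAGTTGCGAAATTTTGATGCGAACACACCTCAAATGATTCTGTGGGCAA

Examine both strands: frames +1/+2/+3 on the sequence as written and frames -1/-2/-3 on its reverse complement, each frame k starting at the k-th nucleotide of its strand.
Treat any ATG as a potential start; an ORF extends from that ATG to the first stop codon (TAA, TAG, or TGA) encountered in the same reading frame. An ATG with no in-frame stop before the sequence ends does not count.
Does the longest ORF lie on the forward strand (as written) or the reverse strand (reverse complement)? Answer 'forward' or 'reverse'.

reverse

Reverse complement (5'→3'): TTGCCCACAGAATCATTTGAGGTGTGTTCGCATCAAAATTTCGCAACTCTTGTCATGGTCGGCAGTTTCACTGGTACATAAGCGGCAGATGCAATC
Frame +1: GAT TGC ATC TGC CGC TTA TGT ACC AGT GAA ACT GCC GAC CAT GAC AAG AGT TGC GAA ATT TTG ATG CGA ACA CAC CTC AAA TGA TTC TGT GGG CAA — ATG at 64, stop TGA at 82 → 21 nt.
Frame +2: ATT GCA TCT GCC GCT TAT GTA CCA GTG AAA CTG CCG ACC ATG ACA AGA GTT GCG AAA TTT TGA TGC GAA CAC ACC TCA AAT GAT TCT GTG GGC — ATG at 41, stop TGA at 62 → 24 nt.
Frame +3: TTG CAT CTG CCG CTT ATG TAC CAG TGA AAC TGC CGA CCA TGA CAA GAG TTG CGA AAT TTT GAT GCG AAC ACA CCT CAA ATG ATT CTG TGG GCA — ATG at 18, stop TGA at 27 → 12 nt.
Frame -1: TTG CCC ACA GAA TCA TTT GAG GTG TGT TCG CAT CAA AAT TTC GCA ACT CTT GTC ATG GTC GGC AGT TTC ACT GGT ACA TAA GCG GCA GAT GCA ATC — ATG at 55, stop TAA at 79 → 27 nt.
Frame -2: TGC CCA CAG AAT CAT TTG AGG TGT GTT CGC ATC AAA ATT TCG CAA CTC TTG TCA TGG TCG GCA GTT TCA CTG GTA CAT AAG CGG CAG ATG CAA — no ATG→stop ORF.
Frame -3: GCC CAC AGA ATC ATT TGA GGT GTG TTC GCA TCA AAA TTT CGC AAC TCT TGT CAT GGT CGG CAG TTT CAC TGG TAC ATA AGC GGC AGA TGC AAT — no ATG→stop ORF.
Forward-strand max 24 nt; reverse-strand max 27 nt. The reverse strand has the longer ORF.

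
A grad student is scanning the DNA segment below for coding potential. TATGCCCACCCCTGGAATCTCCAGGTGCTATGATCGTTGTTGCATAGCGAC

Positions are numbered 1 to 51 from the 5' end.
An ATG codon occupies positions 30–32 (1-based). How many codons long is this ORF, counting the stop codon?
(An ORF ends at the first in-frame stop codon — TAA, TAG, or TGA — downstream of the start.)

Codons from position 30: ATG (30–32), ATC (33–35), GTT (36–38), GTT (39–41), GCA (42–44), TAG (45–47).
TAG is the first in-frame stop; that's 6 codons including the stop.

6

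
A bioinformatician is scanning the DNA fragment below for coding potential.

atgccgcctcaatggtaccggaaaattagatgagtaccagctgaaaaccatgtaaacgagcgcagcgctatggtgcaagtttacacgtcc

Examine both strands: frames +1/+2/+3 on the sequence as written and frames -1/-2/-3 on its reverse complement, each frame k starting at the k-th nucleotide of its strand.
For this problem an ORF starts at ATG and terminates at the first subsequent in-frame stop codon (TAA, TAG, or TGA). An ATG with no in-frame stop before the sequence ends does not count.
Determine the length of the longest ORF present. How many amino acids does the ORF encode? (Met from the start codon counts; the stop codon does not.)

10

Reverse complement (5'→3'): GGACGTGTAAACTTGCACCATAGCGCTGCGCTCGTTTACATGGTTTTCAGCTGGTACTCATCTAATTTTCCGGTACCATTGAGGCGGCAT
Frame +1: ATG CCG CCT CAA TGG TAC CGG AAA ATT AGA TGA GTA CCA GCT GAA AAC CAT GTA AAC GAG CGC AGC GCT ATG GTG CAA GTT TAC ACG TCC — ATG at 1, stop TGA at 31 → 33 nt.
Frame +2: TGC CGC CTC AAT GGT ACC GGA AAA TTA GAT GAG TAC CAG CTG AAA ACC ATG TAA ACG AGC GCA GCG CTA TGG TGC AAG TTT ACA CGT — ATG at 50, stop TAA at 53 → 6 nt.
Frame +3: GCC GCC TCA ATG GTA CCG GAA AAT TAG ATG AGT ACC AGC TGA AAA CCA TGT AAA CGA GCG CAG CGC TAT GGT GCA AGT TTA CAC GTC — ATG at 12, stop TAG at 27 → 18 nt; ATG at 30, stop TGA at 42 → 15 nt.
Frame -1: GGA CGT GTA AAC TTG CAC CAT AGC GCT GCG CTC GTT TAC ATG GTT TTC AGC TGG TAC TCA TCT AAT TTT CCG GTA CCA TTG AGG CGG CAT — no ATG→stop ORF.
Frame -2: GAC GTG TAA ACT TGC ACC ATA GCG CTG CGC TCG TTT ACA TGG TTT TCA GCT GGT ACT CAT CTA ATT TTC CGG TAC CAT TGA GGC GGC — no ATG→stop ORF.
Frame -3: ACG TGT AAA CTT GCA CCA TAG CGC TGC GCT CGT TTA CAT GGT TTT CAG CTG GTA CTC ATC TAA TTT TCC GGT ACC ATT GAG GCG GCA — no ATG→stop ORF.
Longest: frame +1, positions 1–33, 33 nt = 11 codons = 10 aa. → 10 amino acids.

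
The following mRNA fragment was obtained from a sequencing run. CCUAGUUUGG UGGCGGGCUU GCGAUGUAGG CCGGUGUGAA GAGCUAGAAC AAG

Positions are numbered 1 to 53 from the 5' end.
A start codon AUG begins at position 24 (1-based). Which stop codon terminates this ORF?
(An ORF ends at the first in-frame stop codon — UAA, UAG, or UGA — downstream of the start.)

UAG

Codons from position 24: AUG (24–26), UAG (27–29).
The first in-frame stop codon is UAG.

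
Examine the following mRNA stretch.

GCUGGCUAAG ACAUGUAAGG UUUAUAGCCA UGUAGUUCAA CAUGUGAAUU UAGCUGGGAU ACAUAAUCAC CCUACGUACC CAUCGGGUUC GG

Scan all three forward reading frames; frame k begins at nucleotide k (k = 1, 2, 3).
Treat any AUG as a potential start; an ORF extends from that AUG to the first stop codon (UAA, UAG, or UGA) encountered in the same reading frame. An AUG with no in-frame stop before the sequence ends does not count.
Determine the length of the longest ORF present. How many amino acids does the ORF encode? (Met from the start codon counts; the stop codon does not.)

1

Frame 1: GCU GGC UAA GAC AUG UAA GGU UUA UAG CCA UGU AGU UCA ACA UGU GAA UUU AGC UGG GAU ACA UAA UCA CCC UAC GUA CCC AUC GGG UUC — AUG at 13, stop UAA at 16 → 6 nt.
Frame 2: CUG GCU AAG ACA UGU AAG GUU UAU AGC CAU GUA GUU CAA CAU GUG AAU UUA GCU GGG AUA CAU AAU CAC CCU ACG UAC CCA UCG GGU UCG — no AUG→stop ORF.
Frame 3: UGG CUA AGA CAU GUA AGG UUU AUA GCC AUG UAG UUC AAC AUG UGA AUU UAG CUG GGA UAC AUA AUC ACC CUA CGU ACC CAU CGG GUU CGG — AUG at 30, stop UAG at 33 → 6 nt; AUG at 42, stop UGA at 45 → 6 nt.
Longest: frame 1, positions 13–18, 6 nt = 2 codons = 1 aa. → 1 amino acids.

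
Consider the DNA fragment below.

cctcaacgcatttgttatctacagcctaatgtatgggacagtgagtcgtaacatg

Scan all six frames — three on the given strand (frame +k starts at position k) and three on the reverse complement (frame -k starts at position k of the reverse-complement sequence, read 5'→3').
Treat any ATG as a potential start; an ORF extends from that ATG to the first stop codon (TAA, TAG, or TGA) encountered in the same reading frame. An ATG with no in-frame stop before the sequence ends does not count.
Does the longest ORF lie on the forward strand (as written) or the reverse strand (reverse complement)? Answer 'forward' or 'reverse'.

Reverse complement (5'→3'): CATGTTACGACTCACTGTCCCATACATTAGGCTGTAGATAACAAATGCGTTGAGG
Frame +1: CCT CAA CGC ATT TGT TAT CTA CAG CCT AAT GTA TGG GAC AGT GAG TCG TAA CAT — no ATG→stop ORF.
Frame +2: CTC AAC GCA TTT GTT ATC TAC AGC CTA ATG TAT GGG ACA GTG AGT CGT AAC ATG — no ATG→stop ORF.
Frame +3: TCA ACG CAT TTG TTA TCT ACA GCC TAA TGT ATG GGA CAG TGA GTC GTA ACA — ATG at 33, stop TGA at 42 → 12 nt.
Frame -1: CAT GTT ACG ACT CAC TGT CCC ATA CAT TAG GCT GTA GAT AAC AAA TGC GTT GAG — no ATG→stop ORF.
Frame -2: ATG TTA CGA CTC ACT GTC CCA TAC ATT AGG CTG TAG ATA ACA AAT GCG TTG AGG — ATG at 2, stop TAG at 35 → 36 nt.
Frame -3: TGT TAC GAC TCA CTG TCC CAT ACA TTA GGC TGT AGA TAA CAA ATG CGT TGA — ATG at 45, stop TGA at 51 → 9 nt.
Forward-strand max 12 nt; reverse-strand max 36 nt. The reverse strand has the longer ORF.

reverse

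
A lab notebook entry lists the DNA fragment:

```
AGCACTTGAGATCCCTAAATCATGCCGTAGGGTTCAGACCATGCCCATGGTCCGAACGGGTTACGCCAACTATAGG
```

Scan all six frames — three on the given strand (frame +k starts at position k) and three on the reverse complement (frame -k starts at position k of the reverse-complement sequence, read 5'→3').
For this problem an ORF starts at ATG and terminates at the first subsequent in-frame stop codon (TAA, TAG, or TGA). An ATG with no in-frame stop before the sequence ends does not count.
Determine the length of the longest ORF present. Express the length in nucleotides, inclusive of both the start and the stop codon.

Reverse complement (5'→3'): CCTATAGTTGGCGTAACCCGTTCGGACCATGGGCATGGTCTGAACCCTACGGCATGATTTAGGGATCTCAAGTGCT
Frame +1: AGC ACT TGA GAT CCC TAA ATC ATG CCG TAG GGT TCA GAC CAT GCC CAT GGT CCG AAC GGG TTA CGC CAA CTA TAG — ATG at 22, stop TAG at 28 → 9 nt.
Frame +2: GCA CTT GAG ATC CCT AAA TCA TGC CGT AGG GTT CAG ACC ATG CCC ATG GTC CGA ACG GGT TAC GCC AAC TAT AGG — no ATG→stop ORF.
Frame +3: CAC TTG AGA TCC CTA AAT CAT GCC GTA GGG TTC AGA CCA TGC CCA TGG TCC GAA CGG GTT ACG CCA ACT ATA — no ATG→stop ORF.
Frame -1: CCT ATA GTT GGC GTA ACC CGT TCG GAC CAT GGG CAT GGT CTG AAC CCT ACG GCA TGA TTT AGG GAT CTC AAG TGC — no ATG→stop ORF.
Frame -2: CTA TAG TTG GCG TAA CCC GTT CGG ACC ATG GGC ATG GTC TGA ACC CTA CGG CAT GAT TTA GGG ATC TCA AGT GCT — ATG at 29, stop TGA at 41 → 15 nt; ATG at 35, stop TGA at 41 → 9 nt.
Frame -3: TAT AGT TGG CGT AAC CCG TTC GGA CCA TGG GCA TGG TCT GAA CCC TAC GGC ATG ATT TAG GGA TCT CAA GTG — ATG at 54, stop TAG at 60 → 9 nt.
Longest: frame -2, positions 29–43, 15 nt = 5 codons = 4 aa. → 15 nucleotides.

15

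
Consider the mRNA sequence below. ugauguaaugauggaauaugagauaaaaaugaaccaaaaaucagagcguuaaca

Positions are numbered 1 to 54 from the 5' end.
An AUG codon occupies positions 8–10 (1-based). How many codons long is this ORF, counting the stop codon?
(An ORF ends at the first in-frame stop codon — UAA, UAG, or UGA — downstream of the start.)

Codons from position 8: AUG (8–10), AUG (11–13), GAA (14–16), UAU (17–19), GAG (20–22), AUA (23–25), AAA (26–28), AUG (29–31), AAC (32–34), CAA (35–37), AAA (38–40), UCA (41–43), GAG (44–46), CGU (47–49), UAA (50–52).
UAA is the first in-frame stop; that's 15 codons including the stop.

15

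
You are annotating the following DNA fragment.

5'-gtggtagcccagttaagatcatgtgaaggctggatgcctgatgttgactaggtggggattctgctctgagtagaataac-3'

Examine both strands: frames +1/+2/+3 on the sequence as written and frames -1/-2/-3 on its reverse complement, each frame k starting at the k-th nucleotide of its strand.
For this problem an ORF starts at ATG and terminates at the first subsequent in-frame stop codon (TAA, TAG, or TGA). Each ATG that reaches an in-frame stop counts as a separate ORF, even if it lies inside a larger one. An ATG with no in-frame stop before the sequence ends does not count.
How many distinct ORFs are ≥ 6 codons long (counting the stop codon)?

2

Reverse complement (5'→3'): GTTATTCTACTCAGAGCAGAATCCCCACCTAGTCAACATCAGGCATCCAGCCTTCACATGATCTTAACTGGGCTACCAC
Frame +1: GTG GTA GCC CAG TTA AGA TCA TGT GAA GGC TGG ATG CCT GAT GTT GAC TAG GTG GGG ATT CTG CTC TGA GTA GAA TAA — ATG at 34, stop TAG at 49 → 18 nt.
Frame +2: TGG TAG CCC AGT TAA GAT CAT GTG AAG GCT GGA TGC CTG ATG TTG ACT AGG TGG GGA TTC TGC TCT GAG TAG AAT AAC — ATG at 41, stop TAG at 71 → 33 nt.
Frame +3: GGT AGC CCA GTT AAG ATC ATG TGA AGG CTG GAT GCC TGA TGT TGA CTA GGT GGG GAT TCT GCT CTG AGT AGA ATA — ATG at 21, stop TGA at 24 → 6 nt.
Frame -1: GTT ATT CTA CTC AGA GCA GAA TCC CCA CCT AGT CAA CAT CAG GCA TCC AGC CTT CAC ATG ATC TTA ACT GGG CTA CCA — no ATG→stop ORF.
Frame -2: TTA TTC TAC TCA GAG CAG AAT CCC CAC CTA GTC AAC ATC AGG CAT CCA GCC TTC ACA TGA TCT TAA CTG GGC TAC CAC — no ATG→stop ORF.
Frame -3: TAT TCT ACT CAG AGC AGA ATC CCC ACC TAG TCA ACA TCA GGC ATC CAG CCT TCA CAT GAT CTT AAC TGG GCT ACC — no ATG→stop ORF.
ORFs ≥ 6 codons: frame +1 34–51 (6 codons), frame +2 41–73 (11 codons). Count = 2.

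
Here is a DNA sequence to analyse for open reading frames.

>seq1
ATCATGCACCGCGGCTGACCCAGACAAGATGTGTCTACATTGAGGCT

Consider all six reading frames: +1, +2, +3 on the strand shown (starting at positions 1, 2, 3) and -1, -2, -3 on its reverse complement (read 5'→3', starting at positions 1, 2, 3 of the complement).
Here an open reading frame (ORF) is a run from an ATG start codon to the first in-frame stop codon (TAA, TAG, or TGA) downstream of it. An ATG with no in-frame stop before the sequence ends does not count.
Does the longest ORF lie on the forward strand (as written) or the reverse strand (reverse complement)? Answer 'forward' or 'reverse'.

Reverse complement (5'→3'): AGCCTCAATGTAGACACATCTTGTCTGGGTCAGCCGCGGTGCATGAT
Frame +1: ATC ATG CAC CGC GGC TGA CCC AGA CAA GAT GTG TCT ACA TTG AGG — ATG at 4, stop TGA at 16 → 15 nt.
Frame +2: TCA TGC ACC GCG GCT GAC CCA GAC AAG ATG TGT CTA CAT TGA GGC — ATG at 29, stop TGA at 41 → 15 nt.
Frame +3: CAT GCA CCG CGG CTG ACC CAG ACA AGA TGT GTC TAC ATT GAG GCT — no ATG→stop ORF.
Frame -1: AGC CTC AAT GTA GAC ACA TCT TGT CTG GGT CAG CCG CGG TGC ATG — no ATG→stop ORF.
Frame -2: GCC TCA ATG TAG ACA CAT CTT GTC TGG GTC AGC CGC GGT GCA TGA — ATG at 8, stop TAG at 11 → 6 nt.
Frame -3: CCT CAA TGT AGA CAC ATC TTG TCT GGG TCA GCC GCG GTG CAT GAT — no ATG→stop ORF.
Forward-strand max 15 nt; reverse-strand max 6 nt. The forward strand has the longer ORF.

forward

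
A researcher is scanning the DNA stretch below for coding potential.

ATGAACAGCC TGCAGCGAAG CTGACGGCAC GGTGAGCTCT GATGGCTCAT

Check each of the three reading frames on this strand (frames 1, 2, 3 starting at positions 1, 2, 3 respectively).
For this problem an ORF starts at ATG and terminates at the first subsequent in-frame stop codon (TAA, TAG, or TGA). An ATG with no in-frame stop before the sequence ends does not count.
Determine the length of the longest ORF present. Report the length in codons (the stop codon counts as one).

8

Frame 1: ATG AAC AGC CTG CAG CGA AGC TGA CGG CAC GGT GAG CTC TGA TGG CTC — ATG at 1, stop TGA at 22 → 24 nt.
Frame 2: TGA ACA GCC TGC AGC GAA GCT GAC GGC ACG GTG AGC TCT GAT GGC TCA — no ATG→stop ORF.
Frame 3: GAA CAG CCT GCA GCG AAG CTG ACG GCA CGG TGA GCT CTG ATG GCT CAT — no ATG→stop ORF.
Longest: frame 1, positions 1–24, 24 nt = 8 codons = 7 aa. → 8 codons.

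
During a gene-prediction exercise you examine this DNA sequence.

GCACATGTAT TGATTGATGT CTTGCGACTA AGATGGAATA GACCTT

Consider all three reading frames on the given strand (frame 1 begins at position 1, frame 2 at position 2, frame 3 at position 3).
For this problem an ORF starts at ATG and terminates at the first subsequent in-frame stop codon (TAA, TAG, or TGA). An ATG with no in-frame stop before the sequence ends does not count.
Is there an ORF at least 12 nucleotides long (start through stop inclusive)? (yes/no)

Frame 1: GCA CAT GTA TTG ATT GAT GTC TTG CGA CTA AGA TGG AAT AGA CCT — no ATG→stop ORF.
Frame 2: CAC ATG TAT TGA TTG ATG TCT TGC GAC TAA GAT GGA ATA GAC CTT — ATG at 5, stop TGA at 11 → 9 nt; ATG at 17, stop TAA at 29 → 15 nt.
Frame 3: ACA TGT ATT GAT TGA TGT CTT GCG ACT AAG ATG GAA TAG ACC — ATG at 33, stop TAG at 39 → 9 nt.
Frame 2 has an ORF of 15 nucleotides (positions 17–31) ≥ 12, so yes.

yes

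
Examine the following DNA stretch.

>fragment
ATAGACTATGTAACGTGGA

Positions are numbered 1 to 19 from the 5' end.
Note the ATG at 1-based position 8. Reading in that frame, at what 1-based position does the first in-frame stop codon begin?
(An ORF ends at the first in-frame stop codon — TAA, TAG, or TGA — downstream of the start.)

11

Codons from position 8: ATG (8–10), TAA (11–13).
TAA is a stop codon; it begins at position 11.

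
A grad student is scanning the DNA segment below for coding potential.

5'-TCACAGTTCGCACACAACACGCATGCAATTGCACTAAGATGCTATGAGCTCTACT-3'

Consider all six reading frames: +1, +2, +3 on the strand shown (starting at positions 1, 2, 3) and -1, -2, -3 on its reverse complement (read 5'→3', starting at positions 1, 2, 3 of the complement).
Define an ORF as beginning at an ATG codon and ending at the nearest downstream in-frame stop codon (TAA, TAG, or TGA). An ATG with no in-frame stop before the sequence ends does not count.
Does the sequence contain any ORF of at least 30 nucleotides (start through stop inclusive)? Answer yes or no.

no

Reverse complement (5'→3'): AGTAGAGCTCATAGCATCTTAGTGCAATTGCATGCGTGTTGTGTGCGAACTGTGA
Frame +1: TCA CAG TTC GCA CAC AAC ACG CAT GCA ATT GCA CTA AGA TGC TAT GAG CTC TAC — no ATG→stop ORF.
Frame +2: CAC AGT TCG CAC ACA ACA CGC ATG CAA TTG CAC TAA GAT GCT ATG AGC TCT ACT — ATG at 23, stop TAA at 35 → 15 nt.
Frame +3: ACA GTT CGC ACA CAA CAC GCA TGC AAT TGC ACT AAG ATG CTA TGA GCT CTA — ATG at 39, stop TGA at 45 → 9 nt.
Frame -1: AGT AGA GCT CAT AGC ATC TTA GTG CAA TTG CAT GCG TGT TGT GTG CGA ACT GTG — no ATG→stop ORF.
Frame -2: GTA GAG CTC ATA GCA TCT TAG TGC AAT TGC ATG CGT GTT GTG TGC GAA CTG TGA — ATG at 32, stop TGA at 53 → 24 nt.
Frame -3: TAG AGC TCA TAG CAT CTT AGT GCA ATT GCA TGC GTG TTG TGT GCG AAC TGT — no ATG→stop ORF.
Largest ORF found is 24 nucleotides < 30, so no.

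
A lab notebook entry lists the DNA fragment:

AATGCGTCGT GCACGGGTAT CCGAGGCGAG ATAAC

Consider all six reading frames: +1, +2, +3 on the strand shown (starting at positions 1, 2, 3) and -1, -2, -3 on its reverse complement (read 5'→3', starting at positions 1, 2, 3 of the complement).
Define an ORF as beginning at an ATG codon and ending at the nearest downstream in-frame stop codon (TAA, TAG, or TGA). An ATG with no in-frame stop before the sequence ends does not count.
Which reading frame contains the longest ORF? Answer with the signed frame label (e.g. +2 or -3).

+2

Reverse complement (5'→3'): GTTATCTCGCCTCGGATACCCGTGCACGACGCATT
Frame +1: AAT GCG TCG TGC ACG GGT ATC CGA GGC GAG ATA — no ATG→stop ORF.
Frame +2: ATG CGT CGT GCA CGG GTA TCC GAG GCG AGA TAA — ATG at 2, stop TAA at 32 → 33 nt.
Frame +3: TGC GTC GTG CAC GGG TAT CCG AGG CGA GAT AAC — no ATG→stop ORF.
Frame -1: GTT ATC TCG CCT CGG ATA CCC GTG CAC GAC GCA — no ATG→stop ORF.
Frame -2: TTA TCT CGC CTC GGA TAC CCG TGC ACG ACG CAT — no ATG→stop ORF.
Frame -3: TAT CTC GCC TCG GAT ACC CGT GCA CGA CGC ATT — no ATG→stop ORF.
Longest ORF is 33 nt in frame +2 (positions 2–34).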